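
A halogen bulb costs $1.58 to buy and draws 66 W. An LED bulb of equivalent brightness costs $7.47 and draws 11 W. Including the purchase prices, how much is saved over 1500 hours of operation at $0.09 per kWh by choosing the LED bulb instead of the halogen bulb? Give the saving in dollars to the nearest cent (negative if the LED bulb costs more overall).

$1.54

halogen bulb: $1.58 + (66/1000) kW × 1500 h × $0.09 = $1.58 + $8.91 = $10.49
LED bulb: $7.47 + (11/1000) kW × 1500 h × $0.09 = $7.47 + $1.485 = $8.955
Saving = $10.49 − $8.955 = $1.535 → $1.54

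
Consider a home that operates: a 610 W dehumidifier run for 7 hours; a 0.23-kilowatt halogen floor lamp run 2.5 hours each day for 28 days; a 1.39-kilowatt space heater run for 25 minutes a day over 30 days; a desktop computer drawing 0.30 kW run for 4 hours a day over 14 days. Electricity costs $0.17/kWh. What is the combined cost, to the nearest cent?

$9.27

dehumidifier: 0.61 kW × 7 h = 4.27 kWh
halogen floor lamp: Runtime = 2.5 h/day × 28 days = 70 h
halogen floor lamp: 0.23 kW × 70 h = 16.1 kWh
space heater: Runtime = 25 min × 30 = 750 min = 12.5 h
space heater: 1.39 kW × 12.5 h = 17.375 kWh
desktop computer: Runtime = 4 h/day × 14 days = 56 h
desktop computer: 0.3 kW × 56 h = 16.8 kWh
Total energy = 54.545 kWh
Cost = 54.545 × $0.17 = $9.27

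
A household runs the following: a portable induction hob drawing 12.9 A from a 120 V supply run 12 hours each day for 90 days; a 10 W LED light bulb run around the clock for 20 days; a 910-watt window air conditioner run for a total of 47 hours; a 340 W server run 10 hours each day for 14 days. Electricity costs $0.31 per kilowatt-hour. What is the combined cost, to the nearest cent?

$547.77

portable induction hob: Power = 12.9 A × 120 V = 1548 W = 1.548 kW
portable induction hob: Runtime = 12 h/day × 90 days = 1080 h
portable induction hob: 1.548 kW × 1080 h = 1671.84 kWh
LED light bulb: Runtime = 24 h × 20 = 480 h
LED light bulb: 0.01 kW × 480 h = 4.8 kWh
window air conditioner: 0.91 kW × 47 h = 42.77 kWh
server: Runtime = 10 h/day × 14 days = 140 h
server: 0.34 kW × 140 h = 47.6 kWh
Total energy = 1767.01 kWh
Cost = 1767.01 × $0.31 = $547.77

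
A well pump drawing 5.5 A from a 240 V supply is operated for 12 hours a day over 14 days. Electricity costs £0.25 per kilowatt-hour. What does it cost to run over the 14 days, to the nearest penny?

Power = 5.5 A × 240 V = 1320 W = 1.32 kW
Runtime = 12 h/day × 14 days = 168 h
Energy = 1.32 kW × 168 h = 221.76 kWh
Cost = 221.76 kWh × £0.25/kWh = £55.44

£55.44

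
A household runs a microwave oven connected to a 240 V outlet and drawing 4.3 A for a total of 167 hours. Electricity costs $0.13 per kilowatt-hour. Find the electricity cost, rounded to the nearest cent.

Power = 4.3 A × 240 V = 1032 W = 1.032 kW
Energy = 1.032 kW × 167 h = 172.344 kWh
Cost = 172.344 kWh × $0.13/kWh = $22.40

$22.40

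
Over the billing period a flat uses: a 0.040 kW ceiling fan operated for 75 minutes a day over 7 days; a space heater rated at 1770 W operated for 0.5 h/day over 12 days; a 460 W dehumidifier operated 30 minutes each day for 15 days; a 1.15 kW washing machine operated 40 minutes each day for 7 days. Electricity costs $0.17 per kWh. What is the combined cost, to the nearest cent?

ceiling fan: Runtime = 75 min × 7 = 525 min = 8.75 h
ceiling fan: 0.04 kW × 8.75 h = 0.35 kWh
space heater: Runtime = 0.5 h/day × 12 days = 6 h
space heater: 1.77 kW × 6 h = 10.62 kWh
dehumidifier: Runtime = 30 min × 15 = 450 min = 7.5 h
dehumidifier: 0.46 kW × 7.5 h = 3.45 kWh
washing machine: Runtime = 40 min × 7 = 280 min = 4.666666… h
washing machine: 1.15 kW × 4.666666… h = 5.366666… kWh
Total energy = 19.786666… kWh
Cost = 19.786666… × $0.17 = $3.36

$3.36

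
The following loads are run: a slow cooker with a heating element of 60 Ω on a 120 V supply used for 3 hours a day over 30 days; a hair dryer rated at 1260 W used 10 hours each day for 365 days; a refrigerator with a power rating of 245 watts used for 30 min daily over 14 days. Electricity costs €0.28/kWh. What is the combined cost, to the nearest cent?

€1294.25

slow cooker: Power = V²/R = 120²/60 = 240 W = 0.24 kW
slow cooker: Runtime = 3 h/day × 30 days = 90 h
slow cooker: 0.24 kW × 90 h = 21.6 kWh
hair dryer: Runtime = 10 h/day × 365 days = 3650 h
hair dryer: 1.26 kW × 3650 h = 4599 kWh
refrigerator: Runtime = 30 min × 14 = 420 min = 7 h
refrigerator: 0.245 kW × 7 h = 1.715 kWh
Total energy = 4622.315 kWh
Cost = 4622.315 × €0.28 = €1294.25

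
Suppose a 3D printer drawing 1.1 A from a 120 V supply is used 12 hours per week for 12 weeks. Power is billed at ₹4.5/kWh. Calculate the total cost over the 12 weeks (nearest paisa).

Power = 1.1 A × 120 V = 132 W = 0.132 kW
Runtime = 12 h/week × 12 weeks = 144 h
Energy = 0.132 kW × 144 h = 19.008 kWh
Cost = 19.008 kWh × ₹4.5/kWh = ₹85.54

₹85.54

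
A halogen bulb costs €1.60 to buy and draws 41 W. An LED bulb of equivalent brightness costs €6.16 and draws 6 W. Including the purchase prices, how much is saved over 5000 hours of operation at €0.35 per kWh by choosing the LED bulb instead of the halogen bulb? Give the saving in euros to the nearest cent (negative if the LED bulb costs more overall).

halogen bulb: €1.60 + (41/1000) kW × 5000 h × €0.35 = €1.60 + €71.75 = €73.35
LED bulb: €6.16 + (6/1000) kW × 5000 h × €0.35 = €6.16 + €10.5 = €16.66
Saving = €73.35 − €16.66 = €56.69

€56.69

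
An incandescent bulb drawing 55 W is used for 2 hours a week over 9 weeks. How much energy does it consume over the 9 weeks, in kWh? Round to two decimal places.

0.99 kWh

Runtime = 2 h/week × 9 weeks = 18 h
Energy = 0.055 kW × 18 h = 0.99 kWh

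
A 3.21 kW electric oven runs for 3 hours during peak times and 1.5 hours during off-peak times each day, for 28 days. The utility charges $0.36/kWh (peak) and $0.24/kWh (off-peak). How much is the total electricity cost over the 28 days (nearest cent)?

$129.43

Peak energy = 3.21 kW × 3 h × 28 = 269.64 kWh
Off-peak energy = 3.21 kW × 1.5 h × 28 = 134.82 kWh
Cost = 269.64 × $0.36 + 134.82 × $0.24 = $97.0704 + $32.3568 = $129.43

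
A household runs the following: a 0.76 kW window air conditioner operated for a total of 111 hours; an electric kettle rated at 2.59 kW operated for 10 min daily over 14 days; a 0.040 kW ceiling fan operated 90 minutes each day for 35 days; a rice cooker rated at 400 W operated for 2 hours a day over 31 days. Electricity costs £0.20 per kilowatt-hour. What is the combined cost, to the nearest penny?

£23.46

window air conditioner: 0.76 kW × 111 h = 84.36 kWh
electric kettle: Runtime = 10 min × 14 = 140 min = 2.333333… h
electric kettle: 2.59 kW × 2.333333… h = 6.043333… kWh
ceiling fan: Runtime = 90 min × 35 = 3150 min = 52.5 h
ceiling fan: 0.04 kW × 52.5 h = 2.1 kWh
rice cooker: Runtime = 2 h/day × 31 days = 62 h
rice cooker: 0.4 kW × 62 h = 24.8 kWh
Total energy = 117.303333… kWh
Cost = 117.303333… × £0.20 = £23.46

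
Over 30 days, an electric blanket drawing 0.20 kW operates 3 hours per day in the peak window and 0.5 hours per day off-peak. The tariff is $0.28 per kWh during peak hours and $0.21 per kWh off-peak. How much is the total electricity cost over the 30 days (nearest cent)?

Peak energy = 0.2 kW × 3 h × 30 = 18 kWh
Off-peak energy = 0.2 kW × 0.5 h × 30 = 3 kWh
Cost = 18 × $0.28 + 3 × $0.21 = $5.04 + $0.63 = $5.67

$5.67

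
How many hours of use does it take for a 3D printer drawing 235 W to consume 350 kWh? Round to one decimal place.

1489.4 h

Hours = 350 kWh ÷ 0.235 kW = 1489.4 h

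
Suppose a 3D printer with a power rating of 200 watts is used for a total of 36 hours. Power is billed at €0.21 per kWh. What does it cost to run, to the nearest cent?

€1.51

Energy = 0.2 kW × 36 h = 7.2 kWh
Cost = 7.2 kWh × €0.21/kWh = €1.51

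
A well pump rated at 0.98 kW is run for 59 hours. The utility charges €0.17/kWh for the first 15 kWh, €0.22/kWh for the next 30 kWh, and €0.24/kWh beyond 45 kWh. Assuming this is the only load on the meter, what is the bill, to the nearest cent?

Energy = 0.98 kW × 59 h = 57.82 kWh
Tier 1 (0–15 kWh): 15 × €0.17 = €2.55
Tier 2 (15–45 kWh): 30 × €0.22 = €6.6
Above 45 kWh: 12.82 × €0.24 = €3.0768
Bill = €12.23

€12.23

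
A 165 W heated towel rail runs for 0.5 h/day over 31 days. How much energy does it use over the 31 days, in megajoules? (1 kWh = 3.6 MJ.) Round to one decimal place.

9.2 MJ

Runtime = 0.5 h/day × 31 days = 15.5 h
Energy = 0.165 kW × 15.5 h = 2.5575 kWh
= 2.5575 × 3.6 MJ = 9.2 MJ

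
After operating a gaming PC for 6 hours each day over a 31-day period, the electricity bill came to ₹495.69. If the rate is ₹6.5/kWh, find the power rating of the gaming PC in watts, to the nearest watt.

410 W

Energy = ₹495.69 ÷ ₹6.5/kWh = 76.26 kWh
Runtime = 6 h/day × 31 days = 186 h
Power = 76.26 kWh ÷ 186 h = 0.41 kW = 410 W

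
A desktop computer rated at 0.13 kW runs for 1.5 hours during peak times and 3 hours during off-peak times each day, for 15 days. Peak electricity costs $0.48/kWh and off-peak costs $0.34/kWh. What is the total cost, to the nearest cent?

$3.39

Peak energy = 0.13 kW × 1.5 h × 15 = 2.925 kWh
Off-peak energy = 0.13 kW × 3 h × 15 = 5.85 kWh
Cost = 2.925 × $0.48 + 5.85 × $0.34 = $1.404 + $1.989 = $3.39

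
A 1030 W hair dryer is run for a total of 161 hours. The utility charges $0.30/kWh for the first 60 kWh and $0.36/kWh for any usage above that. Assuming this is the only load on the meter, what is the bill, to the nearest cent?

$56.10

Energy = 1.03 kW × 161 h = 165.83 kWh
Tier 1 (0–60 kWh): 60 × $0.30 = $18
Above 60 kWh: 105.83 × $0.36 = $38.0988
Bill = $56.10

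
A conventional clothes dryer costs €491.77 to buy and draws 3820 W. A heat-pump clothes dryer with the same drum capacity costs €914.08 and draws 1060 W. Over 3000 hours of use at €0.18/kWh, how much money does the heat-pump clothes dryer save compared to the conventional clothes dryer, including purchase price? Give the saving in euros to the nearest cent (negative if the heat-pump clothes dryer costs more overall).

€1068.09

conventional clothes dryer: €491.77 + (3820/1000) kW × 3000 h × €0.18 = €491.77 + €2062.8 = €2554.57
heat-pump clothes dryer: €914.08 + (1060/1000) kW × 3000 h × €0.18 = €914.08 + €572.4 = €1486.48
Saving = €2554.57 − €1486.48 = €1068.09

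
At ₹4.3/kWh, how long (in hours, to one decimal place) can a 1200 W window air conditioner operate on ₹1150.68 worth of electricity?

Energy available = ₹1150.68 ÷ ₹4.3/kWh = 267.6 kWh
Hours = 267.6 kWh ÷ 1.2 kW = 223.0 h

223.0 h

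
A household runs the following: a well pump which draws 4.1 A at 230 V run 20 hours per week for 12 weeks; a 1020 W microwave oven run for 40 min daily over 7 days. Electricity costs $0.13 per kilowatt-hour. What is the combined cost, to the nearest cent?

$30.04

well pump: Power = 4.1 A × 230 V = 943 W = 0.943 kW
well pump: Runtime = 20 h/week × 12 weeks = 240 h
well pump: 0.943 kW × 240 h = 226.32 kWh
microwave oven: Runtime = 40 min × 7 = 280 min = 4.666666… h
microwave oven: 1.02 kW × 4.666666… h = 4.76 kWh
Total energy = 231.08 kWh
Cost = 231.08 × $0.13 = $30.04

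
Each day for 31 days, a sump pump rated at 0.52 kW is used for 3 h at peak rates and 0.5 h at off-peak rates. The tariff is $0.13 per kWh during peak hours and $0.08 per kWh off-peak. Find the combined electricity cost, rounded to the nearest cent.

$6.93

Peak energy = 0.52 kW × 3 h × 31 = 48.36 kWh
Off-peak energy = 0.52 kW × 0.5 h × 31 = 8.06 kWh
Cost = 48.36 × $0.13 + 8.06 × $0.08 = $6.2868 + $0.6448 = $6.93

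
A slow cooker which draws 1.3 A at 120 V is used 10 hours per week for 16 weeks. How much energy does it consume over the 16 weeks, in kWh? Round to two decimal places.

24.96 kWh

Power = 1.3 A × 120 V = 156 W = 0.156 kW
Runtime = 10 h/week × 16 weeks = 160 h
Energy = 0.156 kW × 160 h = 24.96 kWh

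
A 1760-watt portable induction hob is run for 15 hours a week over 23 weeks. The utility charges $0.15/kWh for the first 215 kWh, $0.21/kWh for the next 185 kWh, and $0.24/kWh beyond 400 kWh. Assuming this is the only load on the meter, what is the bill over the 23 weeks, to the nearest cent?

$120.83

Runtime = 15 h/week × 23 weeks = 345 h
Energy = 1.76 kW × 345 h = 607.2 kWh
Tier 1 (0–215 kWh): 215 × $0.15 = $32.25
Tier 2 (215–400 kWh): 185 × $0.21 = $38.85
Above 400 kWh: 207.2 × $0.24 = $49.728
Bill = $120.83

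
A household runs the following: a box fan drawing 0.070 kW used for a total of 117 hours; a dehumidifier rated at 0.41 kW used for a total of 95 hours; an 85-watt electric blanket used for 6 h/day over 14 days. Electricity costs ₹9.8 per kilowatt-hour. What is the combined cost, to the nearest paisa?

₹531.94

box fan: 0.07 kW × 117 h = 8.19 kWh
dehumidifier: 0.41 kW × 95 h = 38.95 kWh
electric blanket: Runtime = 6 h/day × 14 days = 84 h
electric blanket: 0.085 kW × 84 h = 7.14 kWh
Total energy = 54.28 kWh
Cost = 54.28 × ₹9.8 = ₹531.94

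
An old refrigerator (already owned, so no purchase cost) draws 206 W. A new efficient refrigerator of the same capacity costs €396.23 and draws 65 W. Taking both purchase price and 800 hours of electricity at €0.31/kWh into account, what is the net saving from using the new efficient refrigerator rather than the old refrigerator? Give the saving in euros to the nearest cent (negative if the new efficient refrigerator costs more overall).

-€361.26

old refrigerator: €0.00 + (206/1000) kW × 800 h × €0.31 = €0.00 + €51.088 = €51.088
new efficient refrigerator: €396.23 + (65/1000) kW × 800 h × €0.31 = €396.23 + €16.12 = €412.35
Saving = €51.088 − €412.35 = −€361.262 → -€361.26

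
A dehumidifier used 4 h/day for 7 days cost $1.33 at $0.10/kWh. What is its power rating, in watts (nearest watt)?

475 W

Energy = $1.33 ÷ $0.10/kWh = 13.3 kWh
Runtime = 4 h/day × 7 days = 28 h
Power = 13.3 kWh ÷ 28 h = 0.475 kW = 475 W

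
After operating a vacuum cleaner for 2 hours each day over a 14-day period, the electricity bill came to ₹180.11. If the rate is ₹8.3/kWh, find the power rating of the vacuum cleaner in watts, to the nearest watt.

775 W

Energy = ₹180.11 ÷ ₹8.3/kWh = 21.7 kWh
Runtime = 2 h/day × 14 days = 28 h
Power = 21.7 kWh ÷ 28 h = 0.775 kW = 775 W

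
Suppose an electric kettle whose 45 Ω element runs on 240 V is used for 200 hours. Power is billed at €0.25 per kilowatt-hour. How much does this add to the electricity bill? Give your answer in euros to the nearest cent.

Power = V²/R = 240²/45 = 1280 W = 1.28 kW
Energy = 1.28 kW × 200 h = 256 kWh
Cost = 256 kWh × €0.25/kWh = €64.00

€64.00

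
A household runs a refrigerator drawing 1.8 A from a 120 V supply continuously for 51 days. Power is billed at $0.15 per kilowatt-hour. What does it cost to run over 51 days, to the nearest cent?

$39.66

Power = 1.8 A × 120 V = 216 W = 0.216 kW
Runtime = 24 h × 51 = 1224 h
Energy = 0.216 kW × 1224 h = 264.384 kWh
Cost = 264.384 kWh × $0.15/kWh = $39.66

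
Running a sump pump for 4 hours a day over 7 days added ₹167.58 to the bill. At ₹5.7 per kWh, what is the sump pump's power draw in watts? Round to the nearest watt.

1050 W

Energy = ₹167.58 ÷ ₹5.7/kWh = 29.4 kWh
Runtime = 4 h/day × 7 days = 28 h
Power = 29.4 kWh ÷ 28 h = 1.05 kW = 1050 W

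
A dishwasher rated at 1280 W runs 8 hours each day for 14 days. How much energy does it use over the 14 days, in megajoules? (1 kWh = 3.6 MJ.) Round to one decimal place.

Runtime = 8 h/day × 14 days = 112 h
Energy = 1.28 kW × 112 h = 143.36 kWh
= 143.36 × 3.6 MJ = 516.1 MJ

516.1 MJ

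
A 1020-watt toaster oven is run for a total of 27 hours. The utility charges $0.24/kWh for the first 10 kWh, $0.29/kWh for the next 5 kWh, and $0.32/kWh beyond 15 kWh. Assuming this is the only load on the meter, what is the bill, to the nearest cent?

$7.86

Energy = 1.02 kW × 27 h = 27.54 kWh
Tier 1 (0–10 kWh): 10 × $0.24 = $2.4
Tier 2 (10–15 kWh): 5 × $0.29 = $1.45
Above 15 kWh: 12.54 × $0.32 = $4.0128
Bill = $7.86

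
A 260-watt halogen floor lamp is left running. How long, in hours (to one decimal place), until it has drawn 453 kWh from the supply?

Hours = 453 kWh ÷ 0.26 kW = 1742.3 h

1742.3 h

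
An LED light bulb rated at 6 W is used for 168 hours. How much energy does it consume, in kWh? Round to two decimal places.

Energy = 0.006 kW × 168 h = 1.008 kWh ≈ 1.01 kWh

1.01 kWh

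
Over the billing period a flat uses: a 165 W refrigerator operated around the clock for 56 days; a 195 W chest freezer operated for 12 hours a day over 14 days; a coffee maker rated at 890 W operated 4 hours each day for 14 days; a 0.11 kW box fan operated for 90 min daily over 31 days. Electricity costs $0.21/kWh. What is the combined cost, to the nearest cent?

$64.99

refrigerator: Runtime = 24 h × 56 = 1344 h
refrigerator: 0.165 kW × 1344 h = 221.76 kWh
chest freezer: Runtime = 12 h/day × 14 days = 168 h
chest freezer: 0.195 kW × 168 h = 32.76 kWh
coffee maker: Runtime = 4 h/day × 14 days = 56 h
coffee maker: 0.89 kW × 56 h = 49.84 kWh
box fan: Runtime = 90 min × 31 = 2790 min = 46.5 h
box fan: 0.11 kW × 46.5 h = 5.115 kWh
Total energy = 309.475 kWh
Cost = 309.475 × $0.21 = $64.99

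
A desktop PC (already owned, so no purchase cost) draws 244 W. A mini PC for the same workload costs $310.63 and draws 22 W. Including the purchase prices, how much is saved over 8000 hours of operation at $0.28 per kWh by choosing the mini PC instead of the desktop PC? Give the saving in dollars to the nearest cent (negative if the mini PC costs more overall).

$186.65

desktop PC: $0.00 + (244/1000) kW × 8000 h × $0.28 = $0.00 + $546.56 = $546.56
mini PC: $310.63 + (22/1000) kW × 8000 h × $0.28 = $310.63 + $49.28 = $359.91
Saving = $546.56 − $359.91 = $186.65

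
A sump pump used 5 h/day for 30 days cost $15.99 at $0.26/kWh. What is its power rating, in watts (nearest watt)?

410 W

Energy = $15.99 ÷ $0.26/kWh = 61.5 kWh
Runtime = 5 h/day × 30 days = 150 h
Power = 61.5 kWh ÷ 150 h = 0.41 kW = 410 W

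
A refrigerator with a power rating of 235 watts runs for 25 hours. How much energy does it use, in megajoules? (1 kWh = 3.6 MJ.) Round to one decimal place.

Energy = 0.235 kW × 25 h = 5.875 kWh
= 5.875 × 3.6 MJ = 21.2 MJ

21.2 MJ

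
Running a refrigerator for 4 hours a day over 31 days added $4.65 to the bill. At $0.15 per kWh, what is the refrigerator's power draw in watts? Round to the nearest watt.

250 W

Energy = $4.65 ÷ $0.15/kWh = 31 kWh
Runtime = 4 h/day × 31 days = 124 h
Power = 31 kWh ÷ 124 h = 0.25 kW = 250 W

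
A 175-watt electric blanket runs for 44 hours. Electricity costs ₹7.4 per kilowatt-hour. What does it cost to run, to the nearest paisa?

₹56.98

Energy = 0.175 kW × 44 h = 7.7 kWh
Cost = 7.7 kWh × ₹7.4/kWh = ₹56.98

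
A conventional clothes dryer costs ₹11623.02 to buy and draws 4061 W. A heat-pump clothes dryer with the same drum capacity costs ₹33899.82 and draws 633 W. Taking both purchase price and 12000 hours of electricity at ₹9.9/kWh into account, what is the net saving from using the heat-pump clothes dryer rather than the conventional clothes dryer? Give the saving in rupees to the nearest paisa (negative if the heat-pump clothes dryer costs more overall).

conventional clothes dryer: ₹11623.02 + (4061/1000) kW × 12000 h × ₹9.9 = ₹11623.02 + ₹482446.8 = ₹494069.82
heat-pump clothes dryer: ₹33899.82 + (633/1000) kW × 12000 h × ₹9.9 = ₹33899.82 + ₹75200.4 = ₹109100.22
Saving = ₹494069.82 − ₹109100.22 = ₹384969.6

₹384969.60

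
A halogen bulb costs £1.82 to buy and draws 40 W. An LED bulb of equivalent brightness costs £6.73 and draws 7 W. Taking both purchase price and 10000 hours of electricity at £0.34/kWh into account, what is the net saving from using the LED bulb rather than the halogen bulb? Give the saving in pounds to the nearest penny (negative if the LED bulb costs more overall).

£107.29

halogen bulb: £1.82 + (40/1000) kW × 10000 h × £0.34 = £1.82 + £136 = £137.82
LED bulb: £6.73 + (7/1000) kW × 10000 h × £0.34 = £6.73 + £23.8 = £30.53
Saving = £137.82 − £30.53 = £107.29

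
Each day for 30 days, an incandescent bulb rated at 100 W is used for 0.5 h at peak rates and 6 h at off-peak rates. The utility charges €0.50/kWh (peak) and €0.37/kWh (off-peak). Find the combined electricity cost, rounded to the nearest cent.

€7.41

Peak energy = 0.1 kW × 0.5 h × 30 = 1.5 kWh
Off-peak energy = 0.1 kW × 6 h × 30 = 18 kWh
Cost = 1.5 × €0.50 + 18 × €0.37 = €0.75 + €6.66 = €7.41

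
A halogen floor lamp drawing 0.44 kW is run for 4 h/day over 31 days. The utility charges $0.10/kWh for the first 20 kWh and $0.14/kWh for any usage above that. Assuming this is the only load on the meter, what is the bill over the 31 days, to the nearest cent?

Runtime = 4 h/day × 31 days = 124 h
Energy = 0.44 kW × 124 h = 54.56 kWh
Tier 1 (0–20 kWh): 20 × $0.10 = $2
Above 20 kWh: 34.56 × $0.14 = $4.8384
Bill = $6.84

$6.84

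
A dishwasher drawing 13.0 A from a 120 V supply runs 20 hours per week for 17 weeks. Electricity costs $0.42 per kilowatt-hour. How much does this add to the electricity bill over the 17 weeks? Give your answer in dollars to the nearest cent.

$222.77

Power = 13.0 A × 120 V = 1560 W = 1.56 kW
Runtime = 20 h/week × 17 weeks = 340 h
Energy = 1.56 kW × 340 h = 530.4 kWh
Cost = 530.4 kWh × $0.42/kWh = $222.77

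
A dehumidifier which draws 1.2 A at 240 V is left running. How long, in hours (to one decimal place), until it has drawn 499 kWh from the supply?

1732.6 h

Power = 1.2 A × 240 V = 288 W = 0.288 kW
Hours = 499 kWh ÷ 0.288 kW = 1732.6 h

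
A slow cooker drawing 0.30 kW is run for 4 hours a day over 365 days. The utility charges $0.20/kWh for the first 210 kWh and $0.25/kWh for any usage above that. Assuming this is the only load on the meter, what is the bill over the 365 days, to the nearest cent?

$99.00

Runtime = 4 h/day × 365 days = 1460 h
Energy = 0.3 kW × 1460 h = 438 kWh
Tier 1 (0–210 kWh): 210 × $0.20 = $42
Above 210 kWh: 228 × $0.25 = $57
Bill = $99.00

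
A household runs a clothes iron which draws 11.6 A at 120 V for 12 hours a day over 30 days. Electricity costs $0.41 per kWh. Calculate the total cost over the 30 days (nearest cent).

$205.46

Power = 11.6 A × 120 V = 1392 W = 1.392 kW
Runtime = 12 h/day × 30 days = 360 h
Energy = 1.392 kW × 360 h = 501.12 kWh
Cost = 501.12 kWh × $0.41/kWh = $205.46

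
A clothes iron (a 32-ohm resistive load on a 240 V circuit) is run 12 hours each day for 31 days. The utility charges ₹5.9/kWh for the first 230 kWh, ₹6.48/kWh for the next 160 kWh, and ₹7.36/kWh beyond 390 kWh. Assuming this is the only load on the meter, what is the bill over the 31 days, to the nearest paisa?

₹4451.66

Power = V²/R = 240²/32 = 1800 W = 1.8 kW
Runtime = 12 h/day × 31 days = 372 h
Energy = 1.8 kW × 372 h = 669.6 kWh
Tier 1 (0–230 kWh): 230 × ₹5.9 = ₹1357
Tier 2 (230–390 kWh): 160 × ₹6.48 = ₹1036.8
Above 390 kWh: 279.6 × ₹7.36 = ₹2057.856
Bill = ₹4451.66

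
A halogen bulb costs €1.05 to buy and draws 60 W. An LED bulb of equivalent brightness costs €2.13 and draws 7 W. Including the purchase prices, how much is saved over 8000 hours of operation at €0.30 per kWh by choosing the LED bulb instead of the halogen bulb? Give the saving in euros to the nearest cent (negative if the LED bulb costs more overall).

halogen bulb: €1.05 + (60/1000) kW × 8000 h × €0.30 = €1.05 + €144 = €145.05
LED bulb: €2.13 + (7/1000) kW × 8000 h × €0.30 = €2.13 + €16.8 = €18.93
Saving = €145.05 − €18.93 = €126.12

€126.12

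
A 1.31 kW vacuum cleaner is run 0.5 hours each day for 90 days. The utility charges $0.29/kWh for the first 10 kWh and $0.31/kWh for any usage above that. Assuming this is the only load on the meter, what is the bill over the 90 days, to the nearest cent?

Runtime = 0.5 h/day × 90 days = 45 h
Energy = 1.31 kW × 45 h = 58.95 kWh
Tier 1 (0–10 kWh): 10 × $0.29 = $2.9
Above 10 kWh: 48.95 × $0.31 = $15.1745
Bill = $18.07

$18.07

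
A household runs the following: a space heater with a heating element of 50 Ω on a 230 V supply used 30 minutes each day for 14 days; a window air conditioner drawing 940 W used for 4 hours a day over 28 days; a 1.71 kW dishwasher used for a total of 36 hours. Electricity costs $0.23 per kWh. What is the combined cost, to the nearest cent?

$40.08

space heater: Power = V²/R = 230²/50 = 1058 W = 1.058 kW
space heater: Runtime = 30 min × 14 = 420 min = 7 h
space heater: 1.058 kW × 7 h = 7.406 kWh
window air conditioner: Runtime = 4 h/day × 28 days = 112 h
window air conditioner: 0.94 kW × 112 h = 105.28 kWh
dishwasher: 1.71 kW × 36 h = 61.56 kWh
Total energy = 174.246 kWh
Cost = 174.246 × $0.23 = $40.08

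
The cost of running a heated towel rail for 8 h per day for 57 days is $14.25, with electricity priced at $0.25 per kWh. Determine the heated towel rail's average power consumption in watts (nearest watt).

Energy = $14.25 ÷ $0.25/kWh = 57 kWh
Runtime = 8 h/day × 57 days = 456 h
Power = 57 kWh ÷ 456 h = 0.125 kW = 125 W

125 W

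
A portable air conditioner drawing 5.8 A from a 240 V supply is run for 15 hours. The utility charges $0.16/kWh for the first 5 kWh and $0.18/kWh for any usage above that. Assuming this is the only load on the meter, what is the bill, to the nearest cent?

$3.66

Power = 5.8 A × 240 V = 1392 W = 1.392 kW
Energy = 1.392 kW × 15 h = 20.88 kWh
Tier 1 (0–5 kWh): 5 × $0.16 = $0.8
Above 5 kWh: 15.88 × $0.18 = $2.8584
Bill = $3.66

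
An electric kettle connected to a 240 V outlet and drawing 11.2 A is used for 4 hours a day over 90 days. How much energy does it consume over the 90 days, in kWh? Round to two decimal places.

Power = 11.2 A × 240 V = 2688 W = 2.688 kW
Runtime = 4 h/day × 90 days = 360 h
Energy = 2.688 kW × 360 h = 967.68 kWh

967.68 kWh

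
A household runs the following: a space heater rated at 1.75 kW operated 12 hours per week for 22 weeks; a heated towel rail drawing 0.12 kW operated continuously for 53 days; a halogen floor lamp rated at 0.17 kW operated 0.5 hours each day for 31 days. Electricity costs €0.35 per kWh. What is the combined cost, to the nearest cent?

€216.05

space heater: Runtime = 12 h/week × 22 weeks = 264 h
space heater: 1.75 kW × 264 h = 462 kWh
heated towel rail: Runtime = 24 h × 53 = 1272 h
heated towel rail: 0.12 kW × 1272 h = 152.64 kWh
halogen floor lamp: Runtime = 0.5 h/day × 31 days = 15.5 h
halogen floor lamp: 0.17 kW × 15.5 h = 2.635 kWh
Total energy = 617.275 kWh
Cost = 617.275 × €0.35 = €216.05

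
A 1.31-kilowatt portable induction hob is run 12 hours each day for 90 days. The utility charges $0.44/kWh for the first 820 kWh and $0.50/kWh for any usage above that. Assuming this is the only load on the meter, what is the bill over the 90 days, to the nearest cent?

$658.20

Runtime = 12 h/day × 90 days = 1080 h
Energy = 1.31 kW × 1080 h = 1414.8 kWh
Tier 1 (0–820 kWh): 820 × $0.44 = $360.8
Above 820 kWh: 594.8 × $0.50 = $297.4
Bill = $658.20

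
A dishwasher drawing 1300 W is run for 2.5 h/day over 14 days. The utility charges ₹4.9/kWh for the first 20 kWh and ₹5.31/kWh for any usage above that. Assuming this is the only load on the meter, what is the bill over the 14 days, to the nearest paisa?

₹233.41

Runtime = 2.5 h/day × 14 days = 35 h
Energy = 1.3 kW × 35 h = 45.5 kWh
Tier 1 (0–20 kWh): 20 × ₹4.9 = ₹98
Above 20 kWh: 25.5 × ₹5.31 = ₹135.405
Bill = ₹233.41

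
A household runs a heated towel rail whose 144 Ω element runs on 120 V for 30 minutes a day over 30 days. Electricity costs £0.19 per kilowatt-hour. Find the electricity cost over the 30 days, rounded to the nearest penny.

Power = V²/R = 120²/144 = 100 W = 0.1 kW
Runtime = 30 min × 30 = 900 min = 15 h
Energy = 0.1 kW × 15 h = 1.5 kWh
Cost = 1.5 kWh × £0.19/kWh = £0.29

£0.29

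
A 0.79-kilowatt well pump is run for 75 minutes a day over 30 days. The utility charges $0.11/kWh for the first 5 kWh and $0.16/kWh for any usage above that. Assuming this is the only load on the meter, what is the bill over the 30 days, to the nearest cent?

$4.49

Runtime = 75 min × 30 = 2250 min = 37.5 h
Energy = 0.79 kW × 37.5 h = 29.625 kWh
Tier 1 (0–5 kWh): 5 × $0.11 = $0.55
Above 5 kWh: 24.625 × $0.16 = $3.94
Bill = $4.49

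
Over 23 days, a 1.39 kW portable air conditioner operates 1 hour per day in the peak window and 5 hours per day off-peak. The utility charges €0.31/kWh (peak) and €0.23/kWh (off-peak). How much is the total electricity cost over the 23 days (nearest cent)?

Peak energy = 1.39 kW × 1 h × 23 = 31.97 kWh
Off-peak energy = 1.39 kW × 5 h × 23 = 159.85 kWh
Cost = 31.97 × €0.31 + 159.85 × €0.23 = €9.9107 + €36.7655 = €46.68

€46.68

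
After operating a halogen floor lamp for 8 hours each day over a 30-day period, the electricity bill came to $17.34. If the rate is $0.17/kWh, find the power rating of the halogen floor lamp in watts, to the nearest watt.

Energy = $17.34 ÷ $0.17/kWh = 102 kWh
Runtime = 8 h/day × 30 days = 240 h
Power = 102 kWh ÷ 240 h = 0.425 kW = 425 W

425 W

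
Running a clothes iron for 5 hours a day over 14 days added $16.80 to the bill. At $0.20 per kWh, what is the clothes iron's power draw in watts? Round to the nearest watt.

1200 W

Energy = $16.80 ÷ $0.20/kWh = 84 kWh
Runtime = 5 h/day × 14 days = 70 h
Power = 84 kWh ÷ 70 h = 1.2 kW = 1200 W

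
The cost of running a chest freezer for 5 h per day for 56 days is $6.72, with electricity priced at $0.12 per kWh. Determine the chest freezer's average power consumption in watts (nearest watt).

Energy = $6.72 ÷ $0.12/kWh = 56 kWh
Runtime = 5 h/day × 56 days = 280 h
Power = 56 kWh ÷ 280 h = 0.2 kW = 200 W

200 W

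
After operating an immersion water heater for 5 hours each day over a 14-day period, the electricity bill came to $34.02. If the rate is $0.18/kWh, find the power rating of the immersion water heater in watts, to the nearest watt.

2700 W

Energy = $34.02 ÷ $0.18/kWh = 189 kWh
Runtime = 5 h/day × 14 days = 70 h
Power = 189 kWh ÷ 70 h = 2.7 kW = 2700 W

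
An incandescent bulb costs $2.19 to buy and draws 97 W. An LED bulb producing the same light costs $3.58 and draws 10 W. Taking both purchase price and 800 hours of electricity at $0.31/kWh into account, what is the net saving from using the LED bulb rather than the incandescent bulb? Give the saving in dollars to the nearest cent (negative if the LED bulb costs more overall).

incandescent bulb: $2.19 + (97/1000) kW × 800 h × $0.31 = $2.19 + $24.056 = $26.246
LED bulb: $3.58 + (10/1000) kW × 800 h × $0.31 = $3.58 + $2.48 = $6.06
Saving = $26.246 − $6.06 = $20.186 → $20.19

$20.19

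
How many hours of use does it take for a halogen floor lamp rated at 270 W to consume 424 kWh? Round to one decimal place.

Hours = 424 kWh ÷ 0.27 kW = 1570.4 h

1570.4 h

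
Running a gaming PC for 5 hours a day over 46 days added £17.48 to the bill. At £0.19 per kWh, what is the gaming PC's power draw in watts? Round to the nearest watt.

400 W

Energy = £17.48 ÷ £0.19/kWh = 92 kWh
Runtime = 5 h/day × 46 days = 230 h
Power = 92 kWh ÷ 230 h = 0.4 kW = 400 W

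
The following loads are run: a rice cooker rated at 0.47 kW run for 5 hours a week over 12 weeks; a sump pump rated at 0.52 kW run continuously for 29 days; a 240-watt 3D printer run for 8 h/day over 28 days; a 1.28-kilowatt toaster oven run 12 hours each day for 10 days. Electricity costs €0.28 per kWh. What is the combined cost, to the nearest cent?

rice cooker: Runtime = 5 h/week × 12 weeks = 60 h
rice cooker: 0.47 kW × 60 h = 28.2 kWh
sump pump: Runtime = 24 h × 29 = 696 h
sump pump: 0.52 kW × 696 h = 361.92 kWh
3D printer: Runtime = 8 h/day × 28 days = 224 h
3D printer: 0.24 kW × 224 h = 53.76 kWh
toaster oven: Runtime = 12 h/day × 10 days = 120 h
toaster oven: 1.28 kW × 120 h = 153.6 kWh
Total energy = 597.48 kWh
Cost = 597.48 × €0.28 = €167.29

€167.29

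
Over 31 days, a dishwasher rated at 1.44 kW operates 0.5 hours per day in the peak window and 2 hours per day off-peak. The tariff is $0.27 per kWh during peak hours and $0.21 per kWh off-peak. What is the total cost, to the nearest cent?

$24.78

Peak energy = 1.44 kW × 0.5 h × 31 = 22.32 kWh
Off-peak energy = 1.44 kW × 2 h × 31 = 89.28 kWh
Cost = 22.32 × $0.27 + 89.28 × $0.21 = $6.0264 + $18.7488 = $24.78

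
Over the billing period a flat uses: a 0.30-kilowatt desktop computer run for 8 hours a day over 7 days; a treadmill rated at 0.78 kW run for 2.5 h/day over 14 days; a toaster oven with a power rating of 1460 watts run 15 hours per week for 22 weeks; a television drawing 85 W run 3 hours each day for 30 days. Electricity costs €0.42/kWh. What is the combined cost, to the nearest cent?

desktop computer: Runtime = 8 h/day × 7 days = 56 h
desktop computer: 0.3 kW × 56 h = 16.8 kWh
treadmill: Runtime = 2.5 h/day × 14 days = 35 h
treadmill: 0.78 kW × 35 h = 27.3 kWh
toaster oven: Runtime = 15 h/week × 22 weeks = 330 h
toaster oven: 1.46 kW × 330 h = 481.8 kWh
television: Runtime = 3 h/day × 30 days = 90 h
television: 0.085 kW × 90 h = 7.65 kWh
Total energy = 533.55 kWh
Cost = 533.55 × €0.42 = €224.09

€224.09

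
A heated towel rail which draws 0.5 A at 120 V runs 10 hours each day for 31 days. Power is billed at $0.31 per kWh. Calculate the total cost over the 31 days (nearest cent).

$5.77

Power = 0.5 A × 120 V = 60 W = 0.06 kW
Runtime = 10 h/day × 31 days = 310 h
Energy = 0.06 kW × 310 h = 18.6 kWh
Cost = 18.6 kWh × $0.31/kWh = $5.77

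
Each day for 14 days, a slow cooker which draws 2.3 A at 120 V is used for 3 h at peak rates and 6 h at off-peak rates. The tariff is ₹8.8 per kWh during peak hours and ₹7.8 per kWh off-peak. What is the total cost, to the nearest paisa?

₹282.84

Power = 2.3 A × 120 V = 276 W = 0.276 kW
Peak energy = 0.276 kW × 3 h × 14 = 11.592 kWh
Off-peak energy = 0.276 kW × 6 h × 14 = 23.184 kWh
Cost = 11.592 × ₹8.8 + 23.184 × ₹7.8 = ₹102.0096 + ₹180.8352 = ₹282.84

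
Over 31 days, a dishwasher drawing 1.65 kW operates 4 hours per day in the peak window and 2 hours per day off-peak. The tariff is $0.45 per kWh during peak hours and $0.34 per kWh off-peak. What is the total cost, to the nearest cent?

Peak energy = 1.65 kW × 4 h × 31 = 204.6 kWh
Off-peak energy = 1.65 kW × 2 h × 31 = 102.3 kWh
Cost = 204.6 × $0.45 + 102.3 × $0.34 = $92.07 + $34.782 = $126.85

$126.85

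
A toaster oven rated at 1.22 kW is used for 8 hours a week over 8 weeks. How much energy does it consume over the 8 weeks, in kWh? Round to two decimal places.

78.08 kWh

Runtime = 8 h/week × 8 weeks = 64 h
Energy = 1.22 kW × 64 h = 78.08 kWh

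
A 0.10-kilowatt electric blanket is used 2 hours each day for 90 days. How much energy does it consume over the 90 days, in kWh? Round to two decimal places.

18.00 kWh

Runtime = 2 h/day × 90 days = 180 h
Energy = 0.1 kW × 180 h = 18 kWh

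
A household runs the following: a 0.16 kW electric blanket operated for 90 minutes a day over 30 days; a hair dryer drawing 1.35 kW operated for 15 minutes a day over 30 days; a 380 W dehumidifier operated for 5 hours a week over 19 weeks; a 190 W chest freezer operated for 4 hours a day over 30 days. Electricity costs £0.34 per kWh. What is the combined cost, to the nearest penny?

electric blanket: Runtime = 90 min × 30 = 2700 min = 45 h
electric blanket: 0.16 kW × 45 h = 7.2 kWh
hair dryer: Runtime = 15 min × 30 = 450 min = 7.5 h
hair dryer: 1.35 kW × 7.5 h = 10.125 kWh
dehumidifier: Runtime = 5 h/week × 19 weeks = 95 h
dehumidifier: 0.38 kW × 95 h = 36.1 kWh
chest freezer: Runtime = 4 h/day × 30 days = 120 h
chest freezer: 0.19 kW × 120 h = 22.8 kWh
Total energy = 76.225 kWh
Cost = 76.225 × £0.34 = £25.92

£25.92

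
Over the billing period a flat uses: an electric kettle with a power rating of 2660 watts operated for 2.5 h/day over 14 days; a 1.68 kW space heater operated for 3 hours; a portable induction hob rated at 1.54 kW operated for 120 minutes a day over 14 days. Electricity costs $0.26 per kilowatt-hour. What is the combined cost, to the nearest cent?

$36.73

electric kettle: Runtime = 2.5 h/day × 14 days = 35 h
electric kettle: 2.66 kW × 35 h = 93.1 kWh
space heater: 1.68 kW × 3 h = 5.04 kWh
portable induction hob: Runtime = 120 min × 14 = 1680 min = 28 h
portable induction hob: 1.54 kW × 28 h = 43.12 kWh
Total energy = 141.26 kWh
Cost = 141.26 × $0.26 = $36.73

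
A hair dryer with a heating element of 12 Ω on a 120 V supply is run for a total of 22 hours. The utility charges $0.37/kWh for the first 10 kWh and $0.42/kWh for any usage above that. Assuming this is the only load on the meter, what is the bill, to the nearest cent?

$10.59

Power = V²/R = 120²/12 = 1200 W = 1.2 kW
Energy = 1.2 kW × 22 h = 26.4 kWh
Tier 1 (0–10 kWh): 10 × $0.37 = $3.7
Above 10 kWh: 16.4 × $0.42 = $6.888
Bill = $10.59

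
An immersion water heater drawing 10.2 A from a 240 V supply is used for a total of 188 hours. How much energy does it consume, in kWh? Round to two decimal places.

460.22 kWh

Power = 10.2 A × 240 V = 2448 W = 2.448 kW
Energy = 2.448 kW × 188 h = 460.224 kWh ≈ 460.22 kWh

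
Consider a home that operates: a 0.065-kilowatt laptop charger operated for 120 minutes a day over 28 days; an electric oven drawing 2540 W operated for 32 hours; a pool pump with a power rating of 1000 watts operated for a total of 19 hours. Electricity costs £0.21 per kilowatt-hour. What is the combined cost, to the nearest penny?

laptop charger: Runtime = 120 min × 28 = 3360 min = 56 h
laptop charger: 0.065 kW × 56 h = 3.64 kWh
electric oven: 2.54 kW × 32 h = 81.28 kWh
pool pump: 1 kW × 19 h = 19 kWh
Total energy = 103.92 kWh
Cost = 103.92 × £0.21 = £21.82

£21.82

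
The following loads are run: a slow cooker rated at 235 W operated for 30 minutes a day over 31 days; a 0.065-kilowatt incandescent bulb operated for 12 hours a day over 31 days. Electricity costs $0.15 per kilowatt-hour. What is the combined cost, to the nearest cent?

slow cooker: Runtime = 30 min × 31 = 930 min = 15.5 h
slow cooker: 0.235 kW × 15.5 h = 3.6425 kWh
incandescent bulb: Runtime = 12 h/day × 31 days = 372 h
incandescent bulb: 0.065 kW × 372 h = 24.18 kWh
Total energy = 27.8225 kWh
Cost = 27.8225 × $0.15 = $4.17

$4.17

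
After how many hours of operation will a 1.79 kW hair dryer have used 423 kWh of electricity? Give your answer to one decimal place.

236.3 h

Hours = 423 kWh ÷ 1.79 kW = 236.3 h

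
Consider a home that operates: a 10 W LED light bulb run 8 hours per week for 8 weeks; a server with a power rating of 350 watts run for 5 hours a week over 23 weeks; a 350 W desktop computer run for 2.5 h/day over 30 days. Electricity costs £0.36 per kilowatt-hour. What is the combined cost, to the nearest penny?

£24.17

LED light bulb: Runtime = 8 h/week × 8 weeks = 64 h
LED light bulb: 0.01 kW × 64 h = 0.64 kWh
server: Runtime = 5 h/week × 23 weeks = 115 h
server: 0.35 kW × 115 h = 40.25 kWh
desktop computer: Runtime = 2.5 h/day × 30 days = 75 h
desktop computer: 0.35 kW × 75 h = 26.25 kWh
Total energy = 67.14 kWh
Cost = 67.14 × £0.36 = £24.17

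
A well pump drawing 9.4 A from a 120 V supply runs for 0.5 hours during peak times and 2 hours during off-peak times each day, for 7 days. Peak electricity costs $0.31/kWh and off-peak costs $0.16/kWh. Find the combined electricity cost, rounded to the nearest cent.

Power = 9.4 A × 120 V = 1128 W = 1.128 kW
Peak energy = 1.128 kW × 0.5 h × 7 = 3.948 kWh
Off-peak energy = 1.128 kW × 2 h × 7 = 15.792 kWh
Cost = 3.948 × $0.31 + 15.792 × $0.16 = $1.22388 + $2.52672 = $3.75

$3.75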